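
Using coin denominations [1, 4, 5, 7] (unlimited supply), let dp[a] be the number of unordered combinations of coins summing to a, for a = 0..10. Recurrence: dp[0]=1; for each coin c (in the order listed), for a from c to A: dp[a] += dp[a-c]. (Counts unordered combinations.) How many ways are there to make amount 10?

after  coin     0     1     2     3     4     5     6     7     8     9    10
          1     1     1     1     1     1     1     1     1     1     1     1
          4     1     1     1     1     2     2     2     2     3     3     3
          5     1     1     1     1     2     3     3     3     4     5     6
          7     1     1     1     1     2     3     3     4     5     6     7

7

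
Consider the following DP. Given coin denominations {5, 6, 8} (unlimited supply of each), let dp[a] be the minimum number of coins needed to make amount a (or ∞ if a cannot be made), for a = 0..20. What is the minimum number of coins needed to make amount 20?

3

 a  0  1  2  3  4  5  6  7  8  9 10 11 12 13 14 15 16 17 18 19 20
dp  0  -  -  -  -  1  1  -  1  -  2  2  2  2  2  3  2  3  3  3  3
(- denotes ∞ / unreachable)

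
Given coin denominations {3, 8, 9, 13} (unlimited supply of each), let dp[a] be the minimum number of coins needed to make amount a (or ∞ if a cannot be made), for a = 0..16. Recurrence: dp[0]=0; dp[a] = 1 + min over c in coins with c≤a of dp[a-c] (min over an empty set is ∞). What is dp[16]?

 a  0  1  2  3  4  5  6  7  8  9 10 11 12 13 14 15 16
dp  0  -  -  1  -  -  2  -  1  1  -  2  2  1  3  3  2
(- denotes ∞ / unreachable)

2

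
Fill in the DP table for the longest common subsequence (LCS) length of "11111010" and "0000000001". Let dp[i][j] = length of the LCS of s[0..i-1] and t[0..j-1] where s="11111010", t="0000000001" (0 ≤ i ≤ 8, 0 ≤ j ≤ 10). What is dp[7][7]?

1

   ''  0  0  0  0  0  0  0  0  0  1
''  0  0  0  0  0  0  0  0  0  0  0
 1  0  0  0  0  0  0  0  0  0  0  1
 1  0  0  0  0  0  0  0  0  0  0  1
 1  0  0  0  0  0  0  0  0  0  0  1
 1  0  0  0  0  0  0  0  0  0  0  1
 1  0  0  0  0  0  0  0  0  0  0  1
 0  0  1  1  1  1  1  1  1  1  1  1
 1  0  1  1  1  1  1  1  1  1  1  2
 0  0  1  2  2  2  2  2  2  2  2  2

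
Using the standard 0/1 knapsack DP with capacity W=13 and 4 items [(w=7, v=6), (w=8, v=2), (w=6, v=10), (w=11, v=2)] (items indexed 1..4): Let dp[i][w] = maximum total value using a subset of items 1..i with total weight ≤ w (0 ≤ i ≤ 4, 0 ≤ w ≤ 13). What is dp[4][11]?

i\w   0   1   2   3   4   5   6   7   8   9  10  11  12  13
  0   0   0   0   0   0   0   0   0   0   0   0   0   0   0
  1   0   0   0   0   0   0   0   6   6   6   6   6   6   6
  2   0   0   0   0   0   0   0   6   6   6   6   6   6   6
  3   0   0   0   0   0   0  10  10  10  10  10  10  10  16
  4   0   0   0   0   0   0  10  10  10  10  10  10  10  16

10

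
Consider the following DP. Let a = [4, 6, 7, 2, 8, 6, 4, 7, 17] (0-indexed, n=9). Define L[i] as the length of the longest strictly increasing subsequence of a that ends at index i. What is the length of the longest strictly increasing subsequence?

   i    0    1    2    3    4    5    6    7    8
a[i]    4    6    7    2    8    6    4    7   17
L[i]    1    2    3    1    4    2    2    3    5

5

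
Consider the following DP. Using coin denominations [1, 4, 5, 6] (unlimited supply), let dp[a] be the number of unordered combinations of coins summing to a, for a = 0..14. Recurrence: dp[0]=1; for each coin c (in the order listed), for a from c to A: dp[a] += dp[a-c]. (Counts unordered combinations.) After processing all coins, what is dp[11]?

9

after  coin     0     1     2     3     4     5     6     7     8     9    10    11    12    13    14
          1     1     1     1     1     1     1     1     1     1     1     1     1     1     1     1
          4     1     1     1     1     2     2     2     2     3     3     3     3     4     4     4
          5     1     1     1     1     2     3     3     3     4     5     6     6     7     8     9
          6     1     1     1     1     2     3     4     4     5     6     8     9    11    12    14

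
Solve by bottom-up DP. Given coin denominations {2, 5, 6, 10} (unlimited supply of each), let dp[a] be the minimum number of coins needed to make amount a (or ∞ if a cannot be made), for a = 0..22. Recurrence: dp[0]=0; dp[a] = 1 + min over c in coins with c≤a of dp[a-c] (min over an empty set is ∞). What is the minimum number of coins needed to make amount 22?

 a  0  1  2  3  4  5  6  7  8  9 10 11 12 13 14 15 16 17 18 19 20 21 22
dp  0  -  1  -  2  1  1  2  2  3  1  2  2  3  3  2  2  3  3  4  2  3  3
(- denotes ∞ / unreachable)

3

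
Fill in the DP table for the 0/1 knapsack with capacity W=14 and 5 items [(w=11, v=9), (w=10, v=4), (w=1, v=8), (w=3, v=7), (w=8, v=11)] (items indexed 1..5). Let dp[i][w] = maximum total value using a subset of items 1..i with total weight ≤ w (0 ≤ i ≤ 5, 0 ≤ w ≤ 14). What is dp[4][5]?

i\w   0   1   2   3   4   5   6   7   8   9  10  11  12  13  14
  0   0   0   0   0   0   0   0   0   0   0   0   0   0   0   0
  1   0   0   0   0   0   0   0   0   0   0   0   9   9   9   9
  2   0   0   0   0   0   0   0   0   0   0   4   9   9   9   9
  3   0   8   8   8   8   8   8   8   8   8   8  12  17  17  17
  4   0   8   8   8  15  15  15  15  15  15  15  15  17  17  19
  5   0   8   8   8  15  15  15  15  15  19  19  19  26  26  26

15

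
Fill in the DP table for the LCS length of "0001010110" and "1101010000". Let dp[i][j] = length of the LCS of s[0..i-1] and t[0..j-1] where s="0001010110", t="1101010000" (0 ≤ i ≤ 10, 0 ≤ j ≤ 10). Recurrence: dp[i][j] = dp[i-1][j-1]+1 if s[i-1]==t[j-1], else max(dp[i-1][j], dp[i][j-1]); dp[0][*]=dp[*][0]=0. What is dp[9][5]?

   ''  1  1  0  1  0  1  0  0  0  0
''  0  0  0  0  0  0  0  0  0  0  0
 0  0  0  0  1  1  1  1  1  1  1  1
 0  0  0  0  1  1  2  2  2  2  2  2
 0  0  0  0  1  1  2  2  3  3  3  3
 1  0  1  1  1  2  2  3  3  3  3  3
 0  0  1  1  2  2  3  3  4  4  4  4
 1  0  1  2  2  3  3  4  4  4  4  4
 0  0  1  2  3  3  4  4  5  5  5  5
 1  0  1  2  3  4  4  5  5  5  5  5
 1  0  1  2  3  4  4  5  5  5  5  5
 0  0  1  2  3  4  5  5  6  6  6  6

4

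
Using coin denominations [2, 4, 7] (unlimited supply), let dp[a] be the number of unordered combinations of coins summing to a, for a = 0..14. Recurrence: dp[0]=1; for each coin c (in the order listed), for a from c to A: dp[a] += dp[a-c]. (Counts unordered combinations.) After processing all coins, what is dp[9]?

1

after  coin     0     1     2     3     4     5     6     7     8     9    10    11    12    13    14
          2     1     0     1     0     1     0     1     0     1     0     1     0     1     0     1
          4     1     0     1     0     2     0     2     0     3     0     3     0     4     0     4
          7     1     0     1     0     2     0     2     1     3     1     3     2     4     2     5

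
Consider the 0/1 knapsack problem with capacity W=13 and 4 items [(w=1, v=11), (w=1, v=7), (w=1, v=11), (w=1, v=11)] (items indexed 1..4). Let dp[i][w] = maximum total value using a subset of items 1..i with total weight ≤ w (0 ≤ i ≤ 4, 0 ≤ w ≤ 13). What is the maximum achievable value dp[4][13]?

i\w   0   1   2   3   4   5   6   7   8   9  10  11  12  13
  0   0   0   0   0   0   0   0   0   0   0   0   0   0   0
  1   0  11  11  11  11  11  11  11  11  11  11  11  11  11
  2   0  11  18  18  18  18  18  18  18  18  18  18  18  18
  3   0  11  22  29  29  29  29  29  29  29  29  29  29  29
  4   0  11  22  33  40  40  40  40  40  40  40  40  40  40

40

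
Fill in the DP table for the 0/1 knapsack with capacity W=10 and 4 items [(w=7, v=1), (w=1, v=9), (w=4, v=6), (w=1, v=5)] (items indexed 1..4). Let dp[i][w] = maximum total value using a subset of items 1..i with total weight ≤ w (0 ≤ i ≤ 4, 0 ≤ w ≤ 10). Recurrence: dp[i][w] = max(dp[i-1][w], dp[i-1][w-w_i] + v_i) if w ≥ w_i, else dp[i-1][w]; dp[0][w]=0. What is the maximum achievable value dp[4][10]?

20

i\w   0   1   2   3   4   5   6   7   8   9  10
  0   0   0   0   0   0   0   0   0   0   0   0
  1   0   0   0   0   0   0   0   1   1   1   1
  2   0   9   9   9   9   9   9   9  10  10  10
  3   0   9   9   9   9  15  15  15  15  15  15
  4   0   9  14  14  14  15  20  20  20  20  20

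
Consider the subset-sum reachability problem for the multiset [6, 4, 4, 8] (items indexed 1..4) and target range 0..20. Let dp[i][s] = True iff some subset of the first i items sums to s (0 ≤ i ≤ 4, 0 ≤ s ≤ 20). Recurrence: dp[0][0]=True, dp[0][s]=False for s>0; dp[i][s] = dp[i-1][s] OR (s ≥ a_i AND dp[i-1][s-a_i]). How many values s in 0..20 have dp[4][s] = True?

i\s   0   1   2   3   4   5   6   7   8   9  10  11  12  13  14  15  16  17  18  19  20
  0   T   F   F   F   F   F   F   F   F   F   F   F   F   F   F   F   F   F   F   F   F
  1   T   F   F   F   F   F   T   F   F   F   F   F   F   F   F   F   F   F   F   F   F
  2   T   F   F   F   T   F   T   F   F   F   T   F   F   F   F   F   F   F   F   F   F
  3   T   F   F   F   T   F   T   F   T   F   T   F   F   F   T   F   F   F   F   F   F
  4   T   F   F   F   T   F   T   F   T   F   T   F   T   F   T   F   T   F   T   F   F

9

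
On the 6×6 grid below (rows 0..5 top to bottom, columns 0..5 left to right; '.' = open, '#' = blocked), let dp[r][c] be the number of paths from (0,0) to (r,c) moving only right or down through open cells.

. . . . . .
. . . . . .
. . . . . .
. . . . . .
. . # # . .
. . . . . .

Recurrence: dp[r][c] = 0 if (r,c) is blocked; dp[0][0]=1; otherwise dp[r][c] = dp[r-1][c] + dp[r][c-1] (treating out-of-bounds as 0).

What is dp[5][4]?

r\c   0   1   2   3   4   5
  0   1   1   1   1   1   1
  1   1   2   3   4   5   6
  2   1   3   6  10  15  21
  3   1   4  10  20  35  56
  4   1   5   0   0  35  91
  5   1   6   6   6  41 132

41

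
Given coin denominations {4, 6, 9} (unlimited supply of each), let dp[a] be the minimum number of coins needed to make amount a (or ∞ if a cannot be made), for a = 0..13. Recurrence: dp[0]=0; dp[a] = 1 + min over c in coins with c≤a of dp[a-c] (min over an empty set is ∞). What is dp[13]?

2

 a  0  1  2  3  4  5  6  7  8  9 10 11 12 13
dp  0  -  -  -  1  -  1  -  2  1  2  -  2  2
(- denotes ∞ / unreachable)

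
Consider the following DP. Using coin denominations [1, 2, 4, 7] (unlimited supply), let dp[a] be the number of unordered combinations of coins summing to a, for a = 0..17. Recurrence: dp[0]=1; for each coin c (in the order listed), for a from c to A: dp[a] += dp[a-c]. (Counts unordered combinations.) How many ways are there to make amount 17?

39

after  coin     0     1     2     3     4     5     6     7     8     9    10    11    12    13    14    15    16    17
          1     1     1     1     1     1     1     1     1     1     1     1     1     1     1     1     1     1     1
          2     1     1     2     2     3     3     4     4     5     5     6     6     7     7     8     8     9     9
          4     1     1     2     2     4     4     6     6     9     9    12    12    16    16    20    20    25    25
          7     1     1     2     2     4     4     6     7    10    11    14    16    20    22    27    30    36    39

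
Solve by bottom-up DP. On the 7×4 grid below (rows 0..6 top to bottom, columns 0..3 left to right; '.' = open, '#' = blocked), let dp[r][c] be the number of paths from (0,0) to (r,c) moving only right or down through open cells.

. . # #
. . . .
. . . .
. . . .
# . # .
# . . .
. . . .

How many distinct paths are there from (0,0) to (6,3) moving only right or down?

28

r\c   0   1   2   3
  0   1   1   0   0
  1   1   2   2   2
  2   1   3   5   7
  3   1   4   9  16
  4   0   4   0  16
  5   0   4   4  20
  6   0   4   8  28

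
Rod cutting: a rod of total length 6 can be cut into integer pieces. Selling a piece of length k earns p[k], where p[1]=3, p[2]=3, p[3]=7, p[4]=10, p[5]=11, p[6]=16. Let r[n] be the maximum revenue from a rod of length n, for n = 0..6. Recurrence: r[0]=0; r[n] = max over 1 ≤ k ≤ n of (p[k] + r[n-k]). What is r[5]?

15

   n    0    1    2    3    4    5    6
r[n]    0    3    6    9   12   15   18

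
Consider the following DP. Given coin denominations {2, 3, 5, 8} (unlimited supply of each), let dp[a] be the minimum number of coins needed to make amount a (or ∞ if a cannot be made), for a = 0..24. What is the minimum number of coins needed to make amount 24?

3

 a  0  1  2  3  4  5  6  7  8  9 10 11 12 13 14 15 16 17 18 19 20 21 22 23 24
dp  0  -  1  1  2  1  2  2  1  3  2  2  3  2  3  3  2  4  3  3  4  3  4  4  3
(- denotes ∞ / unreachable)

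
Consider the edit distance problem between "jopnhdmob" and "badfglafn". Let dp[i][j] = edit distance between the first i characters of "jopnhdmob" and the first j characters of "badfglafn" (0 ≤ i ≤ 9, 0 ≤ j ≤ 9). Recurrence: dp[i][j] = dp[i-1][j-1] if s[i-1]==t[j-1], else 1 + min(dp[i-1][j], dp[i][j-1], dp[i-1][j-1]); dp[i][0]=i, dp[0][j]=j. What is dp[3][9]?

9

   ''  b  a  d  f  g  l  a  f  n
''  0  1  2  3  4  5  6  7  8  9
 j  1  1  2  3  4  5  6  7  8  9
 o  2  2  2  3  4  5  6  7  8  9
 p  3  3  3  3  4  5  6  7  8  9
 n  4  4  4  4  4  5  6  7  8  8
 h  5  5  5  5  5  5  6  7  8  9
 d  6  6  6  5  6  6  6  7  8  9
 m  7  7  7  6  6  7  7  7  8  9
 o  8  8  8  7  7  7  8  8  8  9
 b  9  8  9  8  8  8  8  9  9  9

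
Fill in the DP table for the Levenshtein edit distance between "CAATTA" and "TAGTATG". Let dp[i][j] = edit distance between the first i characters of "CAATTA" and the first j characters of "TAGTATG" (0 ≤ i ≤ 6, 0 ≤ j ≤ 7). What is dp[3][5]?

3

   ''  T  A  G  T  A  T  G
''  0  1  2  3  4  5  6  7
 C  1  1  2  3  4  5  6  7
 A  2  2  1  2  3  4  5  6
 A  3  3  2  2  3  3  4  5
 T  4  3  3  3  2  3  3  4
 T  5  4  4  4  3  3  3  4
 A  6  5  4  5  4  3  4  4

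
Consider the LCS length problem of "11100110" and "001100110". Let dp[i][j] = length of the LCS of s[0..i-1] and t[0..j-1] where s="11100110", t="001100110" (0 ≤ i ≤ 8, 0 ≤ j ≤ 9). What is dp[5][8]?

4

   ''  0  0  1  1  0  0  1  1  0
''  0  0  0  0  0  0  0  0  0  0
 1  0  0  0  1  1  1  1  1  1  1
 1  0  0  0  1  2  2  2  2  2  2
 1  0  0  0  1  2  2  2  3  3  3
 0  0  1  1  1  2  3  3  3  3  4
 0  0  1  2  2  2  3  4  4  4  4
 1  0  1  2  3  3  3  4  5  5  5
 1  0  1  2  3  4  4  4  5  6  6
 0  0  1  2  3  4  5  5  5  6  7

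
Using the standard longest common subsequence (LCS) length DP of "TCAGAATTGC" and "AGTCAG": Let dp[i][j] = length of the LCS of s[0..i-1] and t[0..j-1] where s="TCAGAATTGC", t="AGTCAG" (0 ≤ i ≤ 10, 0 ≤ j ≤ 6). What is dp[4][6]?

   ''  A  G  T  C  A  G
''  0  0  0  0  0  0  0
 T  0  0  0  1  1  1  1
 C  0  0  0  1  2  2  2
 A  0  1  1  1  2  3  3
 G  0  1  2  2  2  3  4
 A  0  1  2  2  2  3  4
 A  0  1  2  2  2  3  4
 T  0  1  2  3  3  3  4
 T  0  1  2  3  3  3  4
 G  0  1  2  3  3  3  4
 C  0  1  2  3  4  4  4

4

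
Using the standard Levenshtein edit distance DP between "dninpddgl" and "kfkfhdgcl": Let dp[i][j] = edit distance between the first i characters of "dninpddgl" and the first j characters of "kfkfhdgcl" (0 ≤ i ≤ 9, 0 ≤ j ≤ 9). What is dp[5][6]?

   ''  k  f  k  f  h  d  g  c  l
''  0  1  2  3  4  5  6  7  8  9
 d  1  1  2  3  4  5  5  6  7  8
 n  2  2  2  3  4  5  6  6  7  8
 i  3  3  3  3  4  5  6  7  7  8
 n  4  4  4  4  4  5  6  7  8  8
 p  5  5  5  5  5  5  6  7  8  9
 d  6  6  6  6  6  6  5  6  7  8
 d  7  7  7  7  7  7  6  6  7  8
 g  8  8  8  8  8  8  7  6  7  8
 l  9  9  9  9  9  9  8  7  7  7

6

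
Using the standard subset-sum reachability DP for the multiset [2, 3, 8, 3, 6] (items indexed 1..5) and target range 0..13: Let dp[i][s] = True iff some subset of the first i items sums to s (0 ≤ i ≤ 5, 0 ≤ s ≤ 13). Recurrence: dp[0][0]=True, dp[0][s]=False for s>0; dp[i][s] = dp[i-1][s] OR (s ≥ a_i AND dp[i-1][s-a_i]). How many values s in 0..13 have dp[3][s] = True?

i\s   0   1   2   3   4   5   6   7   8   9  10  11  12  13
  0   T   F   F   F   F   F   F   F   F   F   F   F   F   F
  1   T   F   T   F   F   F   F   F   F   F   F   F   F   F
  2   T   F   T   T   F   T   F   F   F   F   F   F   F   F
  3   T   F   T   T   F   T   F   F   T   F   T   T   F   T
  4   T   F   T   T   F   T   T   F   T   F   T   T   F   T
  5   T   F   T   T   F   T   T   F   T   T   T   T   T   T

8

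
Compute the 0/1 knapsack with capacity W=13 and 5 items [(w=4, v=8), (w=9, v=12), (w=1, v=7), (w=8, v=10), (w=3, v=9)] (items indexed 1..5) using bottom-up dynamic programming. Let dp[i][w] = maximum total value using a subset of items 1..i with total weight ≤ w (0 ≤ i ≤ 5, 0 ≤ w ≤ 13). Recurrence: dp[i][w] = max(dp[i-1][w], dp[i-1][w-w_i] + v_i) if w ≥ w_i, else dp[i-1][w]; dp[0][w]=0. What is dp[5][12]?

26

i\w   0   1   2   3   4   5   6   7   8   9  10  11  12  13
  0   0   0   0   0   0   0   0   0   0   0   0   0   0   0
  1   0   0   0   0   8   8   8   8   8   8   8   8   8   8
  2   0   0   0   0   8   8   8   8   8  12  12  12  12  20
  3   0   7   7   7   8  15  15  15  15  15  19  19  19  20
  4   0   7   7   7   8  15  15  15  15  17  19  19  19  25
  5   0   7   7   9  16  16  16  17  24  24  24  24  26  28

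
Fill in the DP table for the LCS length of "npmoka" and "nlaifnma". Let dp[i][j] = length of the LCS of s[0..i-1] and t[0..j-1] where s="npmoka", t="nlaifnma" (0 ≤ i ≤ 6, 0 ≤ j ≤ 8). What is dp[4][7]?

2

   ''  n  l  a  i  f  n  m  a
''  0  0  0  0  0  0  0  0  0
 n  0  1  1  1  1  1  1  1  1
 p  0  1  1  1  1  1  1  1  1
 m  0  1  1  1  1  1  1  2  2
 o  0  1  1  1  1  1  1  2  2
 k  0  1  1  1  1  1  1  2  2
 a  0  1  1  2  2  2  2  2  3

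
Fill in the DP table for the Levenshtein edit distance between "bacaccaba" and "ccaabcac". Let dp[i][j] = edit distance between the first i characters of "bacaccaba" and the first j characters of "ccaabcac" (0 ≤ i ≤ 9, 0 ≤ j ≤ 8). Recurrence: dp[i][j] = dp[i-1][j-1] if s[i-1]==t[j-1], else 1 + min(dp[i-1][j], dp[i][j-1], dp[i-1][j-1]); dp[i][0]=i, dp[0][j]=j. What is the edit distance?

   ''  c  c  a  a  b  c  a  c
''  0  1  2  3  4  5  6  7  8
 b  1  1  2  3  4  4  5  6  7
 a  2  2  2  2  3  4  5  5  6
 c  3  2  2  3  3  4  4  5  5
 a  4  3  3  2  3  4  5  4  5
 c  5  4  3  3  3  4  4  5  4
 c  6  5  4  4  4  4  4  5  5
 a  7  6  5  4  4  5  5  4  5
 b  8  7  6  5  5  4  5  5  5
 a  9  8  7  6  5  5  5  5  6

6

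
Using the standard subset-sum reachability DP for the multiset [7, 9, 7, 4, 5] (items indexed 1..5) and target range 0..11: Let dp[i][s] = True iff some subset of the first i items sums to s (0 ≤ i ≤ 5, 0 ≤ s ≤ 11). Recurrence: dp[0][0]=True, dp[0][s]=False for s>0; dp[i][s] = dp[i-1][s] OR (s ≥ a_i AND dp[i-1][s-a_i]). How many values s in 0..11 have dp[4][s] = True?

5

i\s   0   1   2   3   4   5   6   7   8   9  10  11
  0   T   F   F   F   F   F   F   F   F   F   F   F
  1   T   F   F   F   F   F   F   T   F   F   F   F
  2   T   F   F   F   F   F   F   T   F   T   F   F
  3   T   F   F   F   F   F   F   T   F   T   F   F
  4   T   F   F   F   T   F   F   T   F   T   F   T
  5   T   F   F   F   T   T   F   T   F   T   F   T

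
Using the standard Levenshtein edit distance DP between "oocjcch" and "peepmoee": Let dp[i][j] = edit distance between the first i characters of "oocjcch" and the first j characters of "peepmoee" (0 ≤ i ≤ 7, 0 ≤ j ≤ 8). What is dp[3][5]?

5

   ''  p  e  e  p  m  o  e  e
''  0  1  2  3  4  5  6  7  8
 o  1  1  2  3  4  5  5  6  7
 o  2  2  2  3  4  5  5  6  7
 c  3  3  3  3  4  5  6  6  7
 j  4  4  4  4  4  5  6  7  7
 c  5  5  5  5  5  5  6  7  8
 c  6  6  6  6  6  6  6  7  8
 h  7  7  7  7  7  7  7  7  8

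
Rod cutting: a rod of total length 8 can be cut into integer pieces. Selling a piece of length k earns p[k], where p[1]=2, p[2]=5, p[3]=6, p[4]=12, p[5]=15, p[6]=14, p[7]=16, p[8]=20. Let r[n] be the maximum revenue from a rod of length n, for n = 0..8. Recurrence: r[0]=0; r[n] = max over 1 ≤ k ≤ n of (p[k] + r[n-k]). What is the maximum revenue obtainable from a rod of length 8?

   n    0    1    2    3    4    5    6    7    8
r[n]    0    2    5    7   12   15   17   20   24

24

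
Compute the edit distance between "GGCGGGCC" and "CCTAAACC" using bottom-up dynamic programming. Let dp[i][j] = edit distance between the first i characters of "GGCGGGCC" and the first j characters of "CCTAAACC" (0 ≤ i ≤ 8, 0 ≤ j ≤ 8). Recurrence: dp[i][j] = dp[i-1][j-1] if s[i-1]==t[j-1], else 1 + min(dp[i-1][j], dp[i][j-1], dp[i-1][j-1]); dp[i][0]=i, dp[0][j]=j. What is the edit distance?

   ''  C  C  T  A  A  A  C  C
''  0  1  2  3  4  5  6  7  8
 G  1  1  2  3  4  5  6  7  8
 G  2  2  2  3  4  5  6  7  8
 C  3  2  2  3  4  5  6  6  7
 G  4  3  3  3  4  5  6  7  7
 G  5  4  4  4  4  5  6  7  8
 G  6  5  5  5  5  5  6  7  8
 C  7  6  5  6  6  6  6  6  7
 C  8  7  6  6  7  7  7  6  6

6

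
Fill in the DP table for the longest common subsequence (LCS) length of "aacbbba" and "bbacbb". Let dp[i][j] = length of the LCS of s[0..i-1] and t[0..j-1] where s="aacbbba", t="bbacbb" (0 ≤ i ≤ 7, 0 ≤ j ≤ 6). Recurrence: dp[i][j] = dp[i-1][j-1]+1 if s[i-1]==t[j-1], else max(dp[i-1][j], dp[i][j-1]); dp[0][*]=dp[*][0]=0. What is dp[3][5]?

   ''  b  b  a  c  b  b
''  0  0  0  0  0  0  0
 a  0  0  0  1  1  1  1
 a  0  0  0  1  1  1  1
 c  0  0  0  1  2  2  2
 b  0  1  1  1  2  3  3
 b  0  1  2  2  2  3  4
 b  0  1  2  2  2  3  4
 a  0  1  2  3  3  3  4

2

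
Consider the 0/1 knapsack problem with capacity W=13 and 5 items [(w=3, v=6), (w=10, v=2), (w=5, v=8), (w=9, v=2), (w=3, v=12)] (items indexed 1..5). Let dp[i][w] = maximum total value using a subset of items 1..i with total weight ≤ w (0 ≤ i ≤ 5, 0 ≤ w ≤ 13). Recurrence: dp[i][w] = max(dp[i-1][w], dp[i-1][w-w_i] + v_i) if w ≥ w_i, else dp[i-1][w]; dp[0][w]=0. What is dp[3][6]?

i\w   0   1   2   3   4   5   6   7   8   9  10  11  12  13
  0   0   0   0   0   0   0   0   0   0   0   0   0   0   0
  1   0   0   0   6   6   6   6   6   6   6   6   6   6   6
  2   0   0   0   6   6   6   6   6   6   6   6   6   6   8
  3   0   0   0   6   6   8   8   8  14  14  14  14  14  14
  4   0   0   0   6   6   8   8   8  14  14  14  14  14  14
  5   0   0   0  12  12  12  18  18  20  20  20  26  26  26

8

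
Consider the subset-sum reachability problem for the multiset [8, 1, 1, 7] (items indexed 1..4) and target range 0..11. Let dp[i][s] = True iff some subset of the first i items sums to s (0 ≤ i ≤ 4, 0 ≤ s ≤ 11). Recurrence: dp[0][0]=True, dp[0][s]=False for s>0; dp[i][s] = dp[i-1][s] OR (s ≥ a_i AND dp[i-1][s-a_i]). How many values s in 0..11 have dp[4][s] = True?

i\s   0   1   2   3   4   5   6   7   8   9  10  11
  0   T   F   F   F   F   F   F   F   F   F   F   F
  1   T   F   F   F   F   F   F   F   T   F   F   F
  2   T   T   F   F   F   F   F   F   T   T   F   F
  3   T   T   T   F   F   F   F   F   T   T   T   F
  4   T   T   T   F   F   F   F   T   T   T   T   F

7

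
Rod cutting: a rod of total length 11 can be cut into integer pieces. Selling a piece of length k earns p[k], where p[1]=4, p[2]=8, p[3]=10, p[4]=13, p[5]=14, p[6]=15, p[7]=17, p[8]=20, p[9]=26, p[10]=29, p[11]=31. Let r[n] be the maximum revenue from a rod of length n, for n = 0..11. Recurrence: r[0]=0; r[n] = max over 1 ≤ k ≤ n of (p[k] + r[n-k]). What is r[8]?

32

   n    0    1    2    3    4    5    6    7    8    9   10   11
r[n]    0    4    8   12   16   20   24   28   32   36   40   44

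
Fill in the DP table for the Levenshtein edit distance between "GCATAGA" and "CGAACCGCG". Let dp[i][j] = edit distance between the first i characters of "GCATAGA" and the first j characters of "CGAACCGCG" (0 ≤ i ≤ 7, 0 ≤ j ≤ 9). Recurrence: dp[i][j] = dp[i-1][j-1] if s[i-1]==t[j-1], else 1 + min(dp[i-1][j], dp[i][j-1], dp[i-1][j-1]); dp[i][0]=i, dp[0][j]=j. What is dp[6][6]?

   ''  C  G  A  A  C  C  G  C  G
''  0  1  2  3  4  5  6  7  8  9
 G  1  1  1  2  3  4  5  6  7  8
 C  2  1  2  2  3  3  4  5  6  7
 A  3  2  2  2  2  3  4  5  6  7
 T  4  3  3  3  3  3  4  5  6  7
 A  5  4  4  3  3  4  4  5  6  7
 G  6  5  4  4  4  4  5  4  5  6
 A  7  6  5  4  4  5  5  5  5  6

5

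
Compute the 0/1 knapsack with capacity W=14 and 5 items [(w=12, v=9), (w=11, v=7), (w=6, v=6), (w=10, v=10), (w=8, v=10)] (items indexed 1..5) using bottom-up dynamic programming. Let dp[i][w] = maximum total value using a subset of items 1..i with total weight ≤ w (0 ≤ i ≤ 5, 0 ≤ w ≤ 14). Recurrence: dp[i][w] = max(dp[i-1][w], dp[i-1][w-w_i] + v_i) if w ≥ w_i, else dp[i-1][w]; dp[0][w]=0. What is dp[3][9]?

i\w   0   1   2   3   4   5   6   7   8   9  10  11  12  13  14
  0   0   0   0   0   0   0   0   0   0   0   0   0   0   0   0
  1   0   0   0   0   0   0   0   0   0   0   0   0   9   9   9
  2   0   0   0   0   0   0   0   0   0   0   0   7   9   9   9
  3   0   0   0   0   0   0   6   6   6   6   6   7   9   9   9
  4   0   0   0   0   0   0   6   6   6   6  10  10  10  10  10
  5   0   0   0   0   0   0   6   6  10  10  10  10  10  10  16

6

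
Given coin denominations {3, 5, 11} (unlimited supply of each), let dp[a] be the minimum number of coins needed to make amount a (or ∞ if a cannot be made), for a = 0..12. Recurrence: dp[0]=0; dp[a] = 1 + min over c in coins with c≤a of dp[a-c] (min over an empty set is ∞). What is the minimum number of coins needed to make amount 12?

4

 a  0  1  2  3  4  5  6  7  8  9 10 11 12
dp  0  -  -  1  -  1  2  -  2  3  2  1  4
(- denotes ∞ / unreachable)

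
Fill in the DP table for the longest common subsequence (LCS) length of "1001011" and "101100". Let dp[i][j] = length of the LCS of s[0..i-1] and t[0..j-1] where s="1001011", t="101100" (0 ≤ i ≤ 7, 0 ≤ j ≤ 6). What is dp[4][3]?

   ''  1  0  1  1  0  0
''  0  0  0  0  0  0  0
 1  0  1  1  1  1  1  1
 0  0  1  2  2  2  2  2
 0  0  1  2  2  2  3  3
 1  0  1  2  3  3  3  3
 0  0  1  2  3  3  4  4
 1  0  1  2  3  4  4  4
 1  0  1  2  3  4  4  4

3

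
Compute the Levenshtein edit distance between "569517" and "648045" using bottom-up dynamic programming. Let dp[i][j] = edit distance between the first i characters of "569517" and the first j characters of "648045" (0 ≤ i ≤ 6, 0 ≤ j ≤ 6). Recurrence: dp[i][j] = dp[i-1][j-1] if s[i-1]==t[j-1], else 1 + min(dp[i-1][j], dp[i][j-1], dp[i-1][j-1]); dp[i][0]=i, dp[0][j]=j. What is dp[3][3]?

3

   ''  6  4  8  0  4  5
''  0  1  2  3  4  5  6
 5  1  1  2  3  4  5  5
 6  2  1  2  3  4  5  6
 9  3  2  2  3  4  5  6
 5  4  3  3  3  4  5  5
 1  5  4  4  4  4  5  6
 7  6  5  5  5  5  5  6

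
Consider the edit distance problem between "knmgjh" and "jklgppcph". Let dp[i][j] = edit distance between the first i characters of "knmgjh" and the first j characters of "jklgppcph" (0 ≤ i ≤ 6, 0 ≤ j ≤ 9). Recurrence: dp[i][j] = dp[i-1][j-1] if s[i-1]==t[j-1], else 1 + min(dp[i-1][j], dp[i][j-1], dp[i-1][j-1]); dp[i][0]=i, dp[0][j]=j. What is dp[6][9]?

   ''  j  k  l  g  p  p  c  p  h
''  0  1  2  3  4  5  6  7  8  9
 k  1  1  1  2  3  4  5  6  7  8
 n  2  2  2  2  3  4  5  6  7  8
 m  3  3  3  3  3  4  5  6  7  8
 g  4  4  4  4  3  4  5  6  7  8
 j  5  4  5  5  4  4  5  6  7  8
 h  6  5  5  6  5  5  5  6  7  7

7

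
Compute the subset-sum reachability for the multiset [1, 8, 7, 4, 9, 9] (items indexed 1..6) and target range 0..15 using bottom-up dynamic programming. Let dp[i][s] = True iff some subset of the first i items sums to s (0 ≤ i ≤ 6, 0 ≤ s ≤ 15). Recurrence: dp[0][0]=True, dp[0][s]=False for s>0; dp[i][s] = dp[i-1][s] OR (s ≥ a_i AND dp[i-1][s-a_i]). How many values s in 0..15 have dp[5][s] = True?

13

i\s   0   1   2   3   4   5   6   7   8   9  10  11  12  13  14  15
  0   T   F   F   F   F   F   F   F   F   F   F   F   F   F   F   F
  1   T   T   F   F   F   F   F   F   F   F   F   F   F   F   F   F
  2   T   T   F   F   F   F   F   F   T   T   F   F   F   F   F   F
  3   T   T   F   F   F   F   F   T   T   T   F   F   F   F   F   T
  4   T   T   F   F   T   T   F   T   T   T   F   T   T   T   F   T
  5   T   T   F   F   T   T   F   T   T   T   T   T   T   T   T   T
  6   T   T   F   F   T   T   F   T   T   T   T   T   T   T   T   T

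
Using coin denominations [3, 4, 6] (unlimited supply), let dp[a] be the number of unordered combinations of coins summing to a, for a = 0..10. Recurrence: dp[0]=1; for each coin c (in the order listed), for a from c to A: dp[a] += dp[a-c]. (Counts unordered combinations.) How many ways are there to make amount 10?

after  coin     0     1     2     3     4     5     6     7     8     9    10
          3     1     0     0     1     0     0     1     0     0     1     0
          4     1     0     0     1     1     0     1     1     1     1     1
          6     1     0     0     1     1     0     2     1     1     2     2

2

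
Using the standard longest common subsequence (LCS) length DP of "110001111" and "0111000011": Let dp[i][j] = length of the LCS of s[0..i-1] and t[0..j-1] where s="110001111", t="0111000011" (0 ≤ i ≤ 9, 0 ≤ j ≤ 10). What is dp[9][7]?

5

   ''  0  1  1  1  0  0  0  0  1  1
''  0  0  0  0  0  0  0  0  0  0  0
 1  0  0  1  1  1  1  1  1  1  1  1
 1  0  0  1  2  2  2  2  2  2  2  2
 0  0  1  1  2  2  3  3  3  3  3  3
 0  0  1  1  2  2  3  4  4  4  4  4
 0  0  1  1  2  2  3  4  5  5  5  5
 1  0  1  2  2  3  3  4  5  5  6  6
 1  0  1  2  3  3  3  4  5  5  6  7
 1  0  1  2  3  4  4  4  5  5  6  7
 1  0  1  2  3  4  4  4  5  5  6  7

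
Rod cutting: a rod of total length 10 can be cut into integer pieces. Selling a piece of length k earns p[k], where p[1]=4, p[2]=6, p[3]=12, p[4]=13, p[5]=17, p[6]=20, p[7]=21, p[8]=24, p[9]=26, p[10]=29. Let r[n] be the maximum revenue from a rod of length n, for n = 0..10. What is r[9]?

   n    0    1    2    3    4    5    6    7    8    9   10
r[n]    0    4    8   12   16   20   24   28   32   36   40

36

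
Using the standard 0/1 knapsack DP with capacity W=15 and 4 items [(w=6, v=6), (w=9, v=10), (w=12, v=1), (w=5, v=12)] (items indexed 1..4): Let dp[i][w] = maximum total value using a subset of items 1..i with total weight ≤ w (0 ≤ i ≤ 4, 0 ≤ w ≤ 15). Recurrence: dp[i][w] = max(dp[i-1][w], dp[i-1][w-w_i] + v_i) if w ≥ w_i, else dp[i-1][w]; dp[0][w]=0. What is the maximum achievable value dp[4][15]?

i\w   0   1   2   3   4   5   6   7   8   9  10  11  12  13  14  15
  0   0   0   0   0   0   0   0   0   0   0   0   0   0   0   0   0
  1   0   0   0   0   0   0   6   6   6   6   6   6   6   6   6   6
  2   0   0   0   0   0   0   6   6   6  10  10  10  10  10  10  16
  3   0   0   0   0   0   0   6   6   6  10  10  10  10  10  10  16
  4   0   0   0   0   0  12  12  12  12  12  12  18  18  18  22  22

22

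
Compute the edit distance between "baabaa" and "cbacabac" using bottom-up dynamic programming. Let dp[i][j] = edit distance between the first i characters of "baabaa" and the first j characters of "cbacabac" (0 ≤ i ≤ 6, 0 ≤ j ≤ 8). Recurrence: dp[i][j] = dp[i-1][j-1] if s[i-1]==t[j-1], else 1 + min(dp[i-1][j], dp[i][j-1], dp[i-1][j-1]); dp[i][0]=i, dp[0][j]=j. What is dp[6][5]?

4

   ''  c  b  a  c  a  b  a  c
''  0  1  2  3  4  5  6  7  8
 b  1  1  1  2  3  4  5  6  7
 a  2  2  2  1  2  3  4  5  6
 a  3  3  3  2  2  2  3  4  5
 b  4  4  3  3  3  3  2  3  4
 a  5  5  4  3  4  3  3  2  3
 a  6  6  5  4  4  4  4  3  3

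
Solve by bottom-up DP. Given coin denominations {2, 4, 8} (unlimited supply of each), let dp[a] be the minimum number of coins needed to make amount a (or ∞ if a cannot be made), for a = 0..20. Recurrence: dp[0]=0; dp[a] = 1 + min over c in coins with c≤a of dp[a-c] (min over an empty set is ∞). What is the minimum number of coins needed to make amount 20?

 a  0  1  2  3  4  5  6  7  8  9 10 11 12 13 14 15 16 17 18 19 20
dp  0  -  1  -  1  -  2  -  1  -  2  -  2  -  3  -  2  -  3  -  3
(- denotes ∞ / unreachable)

3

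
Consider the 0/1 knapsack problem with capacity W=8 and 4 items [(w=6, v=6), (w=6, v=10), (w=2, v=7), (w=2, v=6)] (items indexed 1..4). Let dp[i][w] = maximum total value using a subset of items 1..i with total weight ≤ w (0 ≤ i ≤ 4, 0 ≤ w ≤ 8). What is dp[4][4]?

13

i\w   0   1   2   3   4   5   6   7   8
  0   0   0   0   0   0   0   0   0   0
  1   0   0   0   0   0   0   6   6   6
  2   0   0   0   0   0   0  10  10  10
  3   0   0   7   7   7   7  10  10  17
  4   0   0   7   7  13  13  13  13  17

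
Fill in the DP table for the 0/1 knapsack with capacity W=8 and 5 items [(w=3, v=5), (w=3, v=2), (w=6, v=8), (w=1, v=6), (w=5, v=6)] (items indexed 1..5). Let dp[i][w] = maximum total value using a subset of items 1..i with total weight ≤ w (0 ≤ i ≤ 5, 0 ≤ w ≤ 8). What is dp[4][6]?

11

i\w   0   1   2   3   4   5   6   7   8
  0   0   0   0   0   0   0   0   0   0
  1   0   0   0   5   5   5   5   5   5
  2   0   0   0   5   5   5   7   7   7
  3   0   0   0   5   5   5   8   8   8
  4   0   6   6   6  11  11  11  14  14
  5   0   6   6   6  11  11  12  14  14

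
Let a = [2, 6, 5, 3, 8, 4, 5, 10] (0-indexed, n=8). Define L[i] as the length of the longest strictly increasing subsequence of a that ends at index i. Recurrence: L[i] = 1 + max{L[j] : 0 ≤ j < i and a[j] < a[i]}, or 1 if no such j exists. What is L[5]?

   i    0    1    2    3    4    5    6    7
a[i]    2    6    5    3    8    4    5   10
L[i]    1    2    2    2    3    3    4    5

3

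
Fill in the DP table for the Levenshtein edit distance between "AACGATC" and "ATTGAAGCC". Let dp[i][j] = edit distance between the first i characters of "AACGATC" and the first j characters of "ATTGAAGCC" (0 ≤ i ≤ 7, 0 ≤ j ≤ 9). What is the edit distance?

5

   ''  A  T  T  G  A  A  G  C  C
''  0  1  2  3  4  5  6  7  8  9
 A  1  0  1  2  3  4  5  6  7  8
 A  2  1  1  2  3  3  4  5  6  7
 C  3  2  2  2  3  4  4  5  5  6
 G  4  3  3  3  2  3  4  4  5  6
 A  5  4  4  4  3  2  3  4  5  6
 T  6  5  4  4  4  3  3  4  5  6
 C  7  6  5  5  5  4  4  4  4  5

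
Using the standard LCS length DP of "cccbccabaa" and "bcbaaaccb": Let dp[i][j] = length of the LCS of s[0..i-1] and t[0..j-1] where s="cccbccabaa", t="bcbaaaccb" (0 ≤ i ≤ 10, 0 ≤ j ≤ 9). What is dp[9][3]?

3

   ''  b  c  b  a  a  a  c  c  b
''  0  0  0  0  0  0  0  0  0  0
 c  0  0  1  1  1  1  1  1  1  1
 c  0  0  1  1  1  1  1  2  2  2
 c  0  0  1  1  1  1  1  2  3  3
 b  0  1  1  2  2  2  2  2  3  4
 c  0  1  2  2  2  2  2  3  3  4
 c  0  1  2  2  2  2  2  3  4  4
 a  0  1  2  2  3  3  3  3  4  4
 b  0  1  2  3  3  3  3  3  4  5
 a  0  1  2  3  4  4  4  4  4  5
 a  0  1  2  3  4  5  5  5  5  5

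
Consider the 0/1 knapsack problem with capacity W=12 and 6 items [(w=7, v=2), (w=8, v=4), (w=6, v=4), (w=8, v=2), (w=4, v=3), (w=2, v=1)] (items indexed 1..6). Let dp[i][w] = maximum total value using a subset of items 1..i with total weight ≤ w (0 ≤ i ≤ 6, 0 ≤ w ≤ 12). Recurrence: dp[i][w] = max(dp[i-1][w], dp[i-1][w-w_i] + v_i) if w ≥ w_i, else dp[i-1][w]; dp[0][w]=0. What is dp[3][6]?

i\w   0   1   2   3   4   5   6   7   8   9  10  11  12
  0   0   0   0   0   0   0   0   0   0   0   0   0   0
  1   0   0   0   0   0   0   0   2   2   2   2   2   2
  2   0   0   0   0   0   0   0   2   4   4   4   4   4
  3   0   0   0   0   0   0   4   4   4   4   4   4   4
  4   0   0   0   0   0   0   4   4   4   4   4   4   4
  5   0   0   0   0   3   3   4   4   4   4   7   7   7
  6   0   0   1   1   3   3   4   4   5   5   7   7   8

4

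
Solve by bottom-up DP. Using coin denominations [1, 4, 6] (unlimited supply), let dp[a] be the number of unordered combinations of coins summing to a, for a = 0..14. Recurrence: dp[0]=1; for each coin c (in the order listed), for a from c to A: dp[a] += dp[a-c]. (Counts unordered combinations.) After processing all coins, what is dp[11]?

5

after  coin     0     1     2     3     4     5     6     7     8     9    10    11    12    13    14
          1     1     1     1     1     1     1     1     1     1     1     1     1     1     1     1
          4     1     1     1     1     2     2     2     2     3     3     3     3     4     4     4
          6     1     1     1     1     2     2     3     3     4     4     5     5     7     7     8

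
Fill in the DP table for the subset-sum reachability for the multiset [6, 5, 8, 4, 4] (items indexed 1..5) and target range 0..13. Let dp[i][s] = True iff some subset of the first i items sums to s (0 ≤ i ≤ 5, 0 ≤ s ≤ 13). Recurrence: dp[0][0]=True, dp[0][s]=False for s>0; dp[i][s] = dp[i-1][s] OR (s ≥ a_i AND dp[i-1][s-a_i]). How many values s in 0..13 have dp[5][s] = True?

10

i\s   0   1   2   3   4   5   6   7   8   9  10  11  12  13
  0   T   F   F   F   F   F   F   F   F   F   F   F   F   F
  1   T   F   F   F   F   F   T   F   F   F   F   F   F   F
  2   T   F   F   F   F   T   T   F   F   F   F   T   F   F
  3   T   F   F   F   F   T   T   F   T   F   F   T   F   T
  4   T   F   F   F   T   T   T   F   T   T   T   T   T   T
  5   T   F   F   F   T   T   T   F   T   T   T   T   T   T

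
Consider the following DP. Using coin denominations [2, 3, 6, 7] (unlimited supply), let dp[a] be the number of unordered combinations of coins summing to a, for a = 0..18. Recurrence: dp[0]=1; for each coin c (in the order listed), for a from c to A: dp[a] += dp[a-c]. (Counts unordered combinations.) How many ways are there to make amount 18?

after  coin     0     1     2     3     4     5     6     7     8     9    10    11    12    13    14    15    16    17    18
          2     1     0     1     0     1     0     1     0     1     0     1     0     1     0     1     0     1     0     1
          3     1     0     1     1     1     1     2     1     2     2     2     2     3     2     3     3     3     3     4
          6     1     0     1     1     1     1     3     1     3     3     3     3     6     3     6     6     6     6    10
          7     1     0     1     1     1     1     3     2     3     4     4     4     7     6     8     9    10    10    14

14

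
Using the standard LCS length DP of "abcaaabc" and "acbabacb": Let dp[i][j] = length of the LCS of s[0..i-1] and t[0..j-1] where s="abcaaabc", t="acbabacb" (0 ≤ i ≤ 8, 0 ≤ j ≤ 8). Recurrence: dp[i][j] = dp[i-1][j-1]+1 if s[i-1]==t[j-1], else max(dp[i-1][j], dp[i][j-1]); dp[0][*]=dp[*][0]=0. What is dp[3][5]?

   ''  a  c  b  a  b  a  c  b
''  0  0  0  0  0  0  0  0  0
 a  0  1  1  1  1  1  1  1  1
 b  0  1  1  2  2  2  2  2  2
 c  0  1  2  2  2  2  2  3  3
 a  0  1  2  2  3  3  3  3  3
 a  0  1  2  2  3  3  4  4  4
 a  0  1  2  2  3  3  4  4  4
 b  0  1  2  3  3  4  4  4  5
 c  0  1  2  3  3  4  4  5  5

2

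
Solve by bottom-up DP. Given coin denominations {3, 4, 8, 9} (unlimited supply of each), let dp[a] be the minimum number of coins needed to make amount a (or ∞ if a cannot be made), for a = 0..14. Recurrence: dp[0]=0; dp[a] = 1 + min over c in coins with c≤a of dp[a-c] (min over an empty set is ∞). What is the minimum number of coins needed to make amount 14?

 a  0  1  2  3  4  5  6  7  8  9 10 11 12 13 14
dp  0  -  -  1  1  -  2  2  1  1  3  2  2  2  3
(- denotes ∞ / unreachable)

3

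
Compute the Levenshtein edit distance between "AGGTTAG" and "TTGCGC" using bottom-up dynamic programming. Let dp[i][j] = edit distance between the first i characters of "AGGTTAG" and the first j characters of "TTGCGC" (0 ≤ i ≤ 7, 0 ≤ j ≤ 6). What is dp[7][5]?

5

   ''  T  T  G  C  G  C
''  0  1  2  3  4  5  6
 A  1  1  2  3  4  5  6
 G  2  2  2  2  3  4  5
 G  3  3  3  2  3  3  4
 T  4  3  3  3  3  4  4
 T  5  4  3  4  4  4  5
 A  6  5  4  4  5  5  5
 G  7  6  5  4  5  5  6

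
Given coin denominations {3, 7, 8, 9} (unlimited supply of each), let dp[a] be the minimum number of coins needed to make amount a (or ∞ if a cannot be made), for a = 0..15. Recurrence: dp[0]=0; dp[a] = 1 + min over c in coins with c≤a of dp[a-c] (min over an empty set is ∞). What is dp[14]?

2

 a  0  1  2  3  4  5  6  7  8  9 10 11 12 13 14 15
dp  0  -  -  1  -  -  2  1  1  1  2  2  2  3  2  2
(- denotes ∞ / unreachable)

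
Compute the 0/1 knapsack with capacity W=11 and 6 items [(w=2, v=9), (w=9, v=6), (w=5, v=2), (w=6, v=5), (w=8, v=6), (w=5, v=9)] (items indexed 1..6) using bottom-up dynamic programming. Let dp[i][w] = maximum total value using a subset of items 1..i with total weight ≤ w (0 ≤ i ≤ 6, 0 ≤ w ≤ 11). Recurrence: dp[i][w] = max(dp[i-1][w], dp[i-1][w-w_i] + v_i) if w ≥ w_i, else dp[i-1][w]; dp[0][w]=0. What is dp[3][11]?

15

i\w   0   1   2   3   4   5   6   7   8   9  10  11
  0   0   0   0   0   0   0   0   0   0   0   0   0
  1   0   0   9   9   9   9   9   9   9   9   9   9
  2   0   0   9   9   9   9   9   9   9   9   9  15
  3   0   0   9   9   9   9   9  11  11  11  11  15
  4   0   0   9   9   9   9   9  11  14  14  14  15
  5   0   0   9   9   9   9   9  11  14  14  15  15
  6   0   0   9   9   9   9   9  18  18  18  18  18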